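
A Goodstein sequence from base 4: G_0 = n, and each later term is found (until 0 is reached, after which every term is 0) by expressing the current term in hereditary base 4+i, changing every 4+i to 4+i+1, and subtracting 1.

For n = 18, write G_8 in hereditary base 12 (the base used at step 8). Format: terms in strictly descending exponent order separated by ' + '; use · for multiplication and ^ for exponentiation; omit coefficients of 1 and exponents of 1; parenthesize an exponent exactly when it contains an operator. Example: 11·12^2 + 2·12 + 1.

base 4: 18 = 4^2 + 2; at 5: 5^2 + 2 = 27; next = 26
base 5: 26 = 5^2 + 1; at 6: 6^2 + 1 = 37; next = 36
base 6: 36 = 6^2; at 7: 7^2 = 49; next = 48
base 7: 48 = 6·7 + 6; at 8: 6·8 + 6 = 54; next = 53
base 8: 53 = 6·8 + 5; at 9: 6·9 + 5 = 59; next = 58
base 9: 58 = 6·9 + 4; at 10: 6·10 + 4 = 64; next = 63
base 10: 63 = 6·10 + 3; at 11: 6·11 + 3 = 69; next = 68
base 11: 68 = 6·11 + 2; at 12: 6·12 + 2 = 74; next = 73

6·12 + 1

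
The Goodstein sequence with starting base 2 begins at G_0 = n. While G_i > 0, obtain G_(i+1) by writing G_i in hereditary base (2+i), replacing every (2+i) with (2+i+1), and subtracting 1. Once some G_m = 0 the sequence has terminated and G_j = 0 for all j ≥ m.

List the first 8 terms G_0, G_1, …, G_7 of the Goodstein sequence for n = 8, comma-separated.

8, 80, 553, 6310, 93395, 1647195, 33554571, 774841151

[0] 8 ≡ 2^(2 + 1) (base 2). Lift 3: 81. −1: 80.
[1] 80 ≡ 2·3^3 + 2·3^2 + 2·3 + 2 (base 3). Lift 4: 554. −1: 553.
[2] 553 ≡ 2·4^4 + 2·4^2 + 2·4 + 1 (base 4). Lift 5: 6311. −1: 6310.
[3] 6310 ≡ 2·5^5 + 2·5^2 + 2·5 (base 5). Lift 6: 93396. −1: 93395.
[4] 93395 ≡ 2·6^6 + 2·6^2 + 6 + 5 (base 6). Lift 7: 1647196. −1: 1647195.
[5] 1647195 ≡ 2·7^7 + 2·7^2 + 7 + 4 (base 7). Lift 8: 33554572. −1: 33554571.
[6] 33554571 ≡ 2·8^8 + 2·8^2 + 8 + 3 (base 8). Lift 9: 774841152. −1: 774841151.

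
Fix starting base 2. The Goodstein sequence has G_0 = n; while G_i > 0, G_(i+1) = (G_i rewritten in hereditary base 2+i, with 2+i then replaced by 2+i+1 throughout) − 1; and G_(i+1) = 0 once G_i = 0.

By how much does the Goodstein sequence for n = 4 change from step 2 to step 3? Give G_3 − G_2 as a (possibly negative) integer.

[0] 4 ≡ 2^2 (base 2). Lift 3: 27. −1: 26.
[1] 26 ≡ 2·3^2 + 2·3 + 2 (base 3). Lift 4: 42. −1: 41.
[2] 41 ≡ 2·4^2 + 2·4 + 1 (base 4). Lift 5: 61. −1: 60.

19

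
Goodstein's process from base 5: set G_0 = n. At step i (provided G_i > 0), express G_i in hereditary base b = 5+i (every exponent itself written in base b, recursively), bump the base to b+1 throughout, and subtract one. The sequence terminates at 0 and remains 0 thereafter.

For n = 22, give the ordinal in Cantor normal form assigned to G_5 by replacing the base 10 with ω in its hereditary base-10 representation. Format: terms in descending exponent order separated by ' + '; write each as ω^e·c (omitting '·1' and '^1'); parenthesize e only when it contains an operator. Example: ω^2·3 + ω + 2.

ω·3 + 5

(0) 22|_5 = 4·5 + 2 ↦ 4·6 + 2|_6 = 26 ⇒ 25
(1) 25|_6 = 4·6 + 1 ↦ 4·7 + 1|_7 = 29 ⇒ 28
(2) 28|_7 = 4·7 ↦ 4·8|_8 = 32 ⇒ 31
(3) 31|_8 = 3·8 + 7 ↦ 3·9 + 7|_9 = 34 ⇒ 33
(4) 33|_9 = 3·9 + 6 ↦ 3·10 + 6|_10 = 36 ⇒ 35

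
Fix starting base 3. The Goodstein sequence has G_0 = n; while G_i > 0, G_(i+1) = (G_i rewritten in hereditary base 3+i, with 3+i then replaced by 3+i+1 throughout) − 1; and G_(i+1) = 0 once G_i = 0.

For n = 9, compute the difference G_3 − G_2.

[0] 9 ≡ 3^2 (base 3). Lift 4: 16. −1: 15.
[1] 15 ≡ 3·4 + 3 (base 4). Lift 5: 18. −1: 17.
[2] 17 ≡ 3·5 + 2 (base 5). Lift 6: 20. −1: 19.

2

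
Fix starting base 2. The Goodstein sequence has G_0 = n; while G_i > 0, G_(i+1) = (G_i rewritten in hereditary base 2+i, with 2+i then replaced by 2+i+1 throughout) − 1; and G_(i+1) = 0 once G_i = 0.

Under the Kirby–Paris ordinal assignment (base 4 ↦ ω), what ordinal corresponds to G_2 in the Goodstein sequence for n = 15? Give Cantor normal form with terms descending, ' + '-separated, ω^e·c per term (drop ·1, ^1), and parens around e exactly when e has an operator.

G_0=15  [base 2] 2^(2 + 1) + 2^2 + 2 + 1  →[2↦3]→  3^(3 + 1) + 3^3 + 3 + 1 = 112  −1 ⇒ G_1=111
G_1=111  [base 3] 3^(3 + 1) + 3^3 + 3  →[3↦4]→  4^(4 + 1) + 4^4 + 4 = 1284  −1 ⇒ G_2=1283

ω^(ω + 1) + ω^ω + 3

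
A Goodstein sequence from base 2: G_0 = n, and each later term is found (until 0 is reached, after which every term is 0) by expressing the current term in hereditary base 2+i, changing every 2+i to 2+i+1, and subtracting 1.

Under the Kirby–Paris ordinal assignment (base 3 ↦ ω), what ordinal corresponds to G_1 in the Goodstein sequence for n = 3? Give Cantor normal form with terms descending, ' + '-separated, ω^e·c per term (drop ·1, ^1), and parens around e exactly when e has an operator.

ω

base 2: 3 = 2 + 1; at 3: 3 + 1 = 4; next = 3
base 3: 3 = 3; at 4: 4 = 4; next = 3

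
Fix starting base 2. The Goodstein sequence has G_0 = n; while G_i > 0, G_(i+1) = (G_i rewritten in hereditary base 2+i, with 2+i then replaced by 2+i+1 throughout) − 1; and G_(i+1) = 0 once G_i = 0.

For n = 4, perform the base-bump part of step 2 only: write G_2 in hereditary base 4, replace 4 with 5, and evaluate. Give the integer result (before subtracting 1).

G_0 = 4. HB_2(4) = 2^2. Bump = 27. G_1 = 26.
G_1 = 26. HB_3(26) = 2·3^2 + 2·3 + 2. Bump = 42. G_2 = 41.

61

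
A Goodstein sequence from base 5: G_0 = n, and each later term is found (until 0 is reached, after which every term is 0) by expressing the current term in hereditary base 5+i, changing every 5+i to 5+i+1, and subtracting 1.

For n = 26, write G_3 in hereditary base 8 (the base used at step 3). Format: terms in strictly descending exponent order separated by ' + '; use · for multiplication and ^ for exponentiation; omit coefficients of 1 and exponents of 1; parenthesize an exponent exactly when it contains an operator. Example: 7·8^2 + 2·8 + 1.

G_0=26  [base 5] 5^2 + 1  →[5↦6]→  6^2 + 1 = 37  −1 ⇒ G_1=36
G_1=36  [base 6] 6^2  →[6↦7]→  7^2 = 49  −1 ⇒ G_2=48
G_2=48  [base 7] 6·7 + 6  →[7↦8]→  6·8 + 6 = 54  −1 ⇒ G_3=53

6·8 + 5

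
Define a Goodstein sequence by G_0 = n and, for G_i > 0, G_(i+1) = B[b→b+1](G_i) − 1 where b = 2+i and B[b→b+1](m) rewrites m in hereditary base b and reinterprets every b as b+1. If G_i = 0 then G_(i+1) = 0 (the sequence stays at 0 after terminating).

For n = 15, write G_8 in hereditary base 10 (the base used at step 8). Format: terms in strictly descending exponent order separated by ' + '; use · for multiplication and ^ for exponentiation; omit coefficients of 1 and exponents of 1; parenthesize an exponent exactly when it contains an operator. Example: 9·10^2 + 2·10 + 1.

10^(10 + 1) + 7·10^7 + 7·10^6 + 7·10^5 + 7·10^4 + 7·10^3 + 7·10^2 + 7·10 + 5

G_0=15  [base 2] 2^(2 + 1) + 2^2 + 2 + 1  →[2↦3]→  3^(3 + 1) + 3^3 + 3 + 1 = 112  −1 ⇒ G_1=111
G_1=111  [base 3] 3^(3 + 1) + 3^3 + 3  →[3↦4]→  4^(4 + 1) + 4^4 + 4 = 1284  −1 ⇒ G_2=1283
G_2=1283  [base 4] 4^(4 + 1) + 4^4 + 3  →[4↦5]→  5^(5 + 1) + 5^5 + 3 = 18753  −1 ⇒ G_3=18752
G_3=18752  [base 5] 5^(5 + 1) + 5^5 + 2  →[5↦6]→  6^(6 + 1) + 6^6 + 2 = 326594  −1 ⇒ G_4=326593
G_4=326593  [base 6] 6^(6 + 1) + 6^6 + 1  →[6↦7]→  7^(7 + 1) + 7^7 + 1 = 6588345  −1 ⇒ G_5=6588344
G_5=6588344  [base 7] 7^(7 + 1) + 7^7  →[7↦8]→  8^(8 + 1) + 8^8 = 150994944  −1 ⇒ G_6=150994943
G_6=150994943  [base 8] 8^(8 + 1) + 7·8^7 + 7·8^6 + 7·8^5 + 7·8^4 + 7·8^3 + 7·8^2 + 7·8 + 7  →[8↦9]→  9^(9 + 1) + 7·9^7 + 7·9^6 + 7·9^5 + 7·9^4 + 7·9^3 + 7·9^2 + 7·9 + 7 = 3524450281  −1 ⇒ G_7=3524450280
G_7=3524450280  [base 9] 9^(9 + 1) + 7·9^7 + 7·9^6 + 7·9^5 + 7·9^4 + 7·9^3 + 7·9^2 + 7·9 + 6  →[9↦10]→  10^(10 + 1) + 7·10^7 + 7·10^6 + 7·10^5 + 7·10^4 + 7·10^3 + 7·10^2 + 7·10 + 6 = 100077777776  −1 ⇒ G_8=100077777775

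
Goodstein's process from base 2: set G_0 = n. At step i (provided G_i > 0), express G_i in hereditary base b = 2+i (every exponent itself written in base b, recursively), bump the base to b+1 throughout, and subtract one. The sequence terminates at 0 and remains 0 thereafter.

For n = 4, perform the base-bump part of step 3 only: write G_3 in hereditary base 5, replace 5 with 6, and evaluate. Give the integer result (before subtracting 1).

84

[0] 4 ≡ 2^2 (base 2). Lift 3: 27. −1: 26.
[1] 26 ≡ 2·3^2 + 2·3 + 2 (base 3). Lift 4: 42. −1: 41.
[2] 41 ≡ 2·4^2 + 2·4 + 1 (base 4). Lift 5: 61. −1: 60.
[3] 60 ≡ 2·5^2 + 2·5 (base 5). Lift 6: 84. −1: 83.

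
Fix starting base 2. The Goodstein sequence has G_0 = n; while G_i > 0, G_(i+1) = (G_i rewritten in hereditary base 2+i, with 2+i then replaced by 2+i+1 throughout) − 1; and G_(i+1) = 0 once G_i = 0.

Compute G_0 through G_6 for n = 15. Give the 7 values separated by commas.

15, 111, 1283, 18752, 326593, 6588344, 150994943

step 0: 15 = 2^(2 + 1) + 2^2 + 2 + 1; sub 3 for 2: 3^(3 + 1) + 3^3 + 3 + 1; = 112; G_1 = 112−1 = 111
step 1: 111 = 3^(3 + 1) + 3^3 + 3; sub 4 for 3: 4^(4 + 1) + 4^4 + 4; = 1284; G_2 = 1284−1 = 1283
step 2: 1283 = 4^(4 + 1) + 4^4 + 3; sub 5 for 4: 5^(5 + 1) + 5^5 + 3; = 18753; G_3 = 18753−1 = 18752
step 3: 18752 = 5^(5 + 1) + 5^5 + 2; sub 6 for 5: 6^(6 + 1) + 6^6 + 2; = 326594; G_4 = 326594−1 = 326593
step 4: 326593 = 6^(6 + 1) + 6^6 + 1; sub 7 for 6: 7^(7 + 1) + 7^7 + 1; = 6588345; G_5 = 6588345−1 = 6588344
step 5: 6588344 = 7^(7 + 1) + 7^7; sub 8 for 7: 8^(8 + 1) + 8^8; = 150994944; G_6 = 150994944−1 = 150994943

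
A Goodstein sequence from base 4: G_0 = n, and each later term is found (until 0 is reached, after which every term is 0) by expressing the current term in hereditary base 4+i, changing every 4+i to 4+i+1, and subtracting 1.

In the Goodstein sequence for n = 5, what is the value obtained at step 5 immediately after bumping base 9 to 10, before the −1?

(0) 5|_4 = 4 + 1 ↦ 5 + 1|_5 = 6 ⇒ 5
(1) 5|_5 = 5 ↦ 6|_6 = 6 ⇒ 5
(2) 5|_6 = 5 ↦ 5|_7 = 5 ⇒ 4
(3) 4|_7 = 4 ↦ 4|_8 = 4 ⇒ 3
(4) 3|_8 = 3 ↦ 3|_9 = 3 ⇒ 2
(5) 2|_9 = 2 ↦ 2|_10 = 2 ⇒ 1

2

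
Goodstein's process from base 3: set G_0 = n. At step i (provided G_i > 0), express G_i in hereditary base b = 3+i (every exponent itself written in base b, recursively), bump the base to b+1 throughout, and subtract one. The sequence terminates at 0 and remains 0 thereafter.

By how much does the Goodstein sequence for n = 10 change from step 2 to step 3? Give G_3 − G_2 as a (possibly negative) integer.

3

G_0=10  [base 3] 3^2 + 1  →[3↦4]→  4^2 + 1 = 17  −1 ⇒ G_1=16
G_1=16  [base 4] 4^2  →[4↦5]→  5^2 = 25  −1 ⇒ G_2=24
G_2=24  [base 5] 4·5 + 4  →[5↦6]→  4·6 + 4 = 28  −1 ⇒ G_3=27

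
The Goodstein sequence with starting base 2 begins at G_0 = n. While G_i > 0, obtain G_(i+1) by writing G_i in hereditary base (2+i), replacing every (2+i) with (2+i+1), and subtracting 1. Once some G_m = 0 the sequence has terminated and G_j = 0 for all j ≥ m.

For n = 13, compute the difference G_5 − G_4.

(0) 13|_2 = 2^(2 + 1) + 2^2 + 1 ↦ 3^(3 + 1) + 3^3 + 1|_3 = 109 ⇒ 108
(1) 108|_3 = 3^(3 + 1) + 3^3 ↦ 4^(4 + 1) + 4^4|_4 = 1280 ⇒ 1279
(2) 1279|_4 = 4^(4 + 1) + 3·4^3 + 3·4^2 + 3·4 + 3 ↦ 5^(5 + 1) + 3·5^3 + 3·5^2 + 3·5 + 3|_5 = 16093 ⇒ 16092
(3) 16092|_5 = 5^(5 + 1) + 3·5^3 + 3·5^2 + 3·5 + 2 ↦ 6^(6 + 1) + 3·6^3 + 3·6^2 + 3·6 + 2|_6 = 280712 ⇒ 280711
(4) 280711|_6 = 6^(6 + 1) + 3·6^3 + 3·6^2 + 3·6 + 1 ↦ 7^(7 + 1) + 3·7^3 + 3·7^2 + 3·7 + 1|_7 = 5765999 ⇒ 5765998

5485287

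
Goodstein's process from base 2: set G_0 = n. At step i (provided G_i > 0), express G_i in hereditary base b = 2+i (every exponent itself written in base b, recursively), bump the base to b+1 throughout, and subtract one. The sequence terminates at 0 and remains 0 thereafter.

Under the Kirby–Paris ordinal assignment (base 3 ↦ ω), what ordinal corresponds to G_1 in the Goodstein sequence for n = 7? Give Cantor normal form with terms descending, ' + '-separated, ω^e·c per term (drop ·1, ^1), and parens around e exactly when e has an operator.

G_0=7  [base 2] 2^2 + 2 + 1  →[2↦3]→  3^3 + 3 + 1 = 31  −1 ⇒ G_1=30
G_1=30  [base 3] 3^3 + 3  →[3↦4]→  4^4 + 4 = 260  −1 ⇒ G_2=259

ω^ω + ω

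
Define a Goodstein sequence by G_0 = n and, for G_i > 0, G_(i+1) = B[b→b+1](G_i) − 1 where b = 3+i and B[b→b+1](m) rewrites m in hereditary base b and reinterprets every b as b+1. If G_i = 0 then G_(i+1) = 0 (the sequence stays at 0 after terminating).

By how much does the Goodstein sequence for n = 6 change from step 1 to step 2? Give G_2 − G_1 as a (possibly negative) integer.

[0] 6 ≡ 2·3 (base 3). Lift 4: 8. −1: 7.
[1] 7 ≡ 4 + 3 (base 4). Lift 5: 8. −1: 7.

0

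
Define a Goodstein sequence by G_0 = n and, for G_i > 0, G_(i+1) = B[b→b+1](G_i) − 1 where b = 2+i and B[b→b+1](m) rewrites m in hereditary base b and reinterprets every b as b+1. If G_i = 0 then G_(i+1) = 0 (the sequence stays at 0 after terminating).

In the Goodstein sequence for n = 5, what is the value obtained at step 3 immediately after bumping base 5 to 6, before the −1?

776

(0) 5|_2 = 2^2 + 1 ↦ 3^3 + 1|_3 = 28 ⇒ 27
(1) 27|_3 = 3^3 ↦ 4^4|_4 = 256 ⇒ 255
(2) 255|_4 = 3·4^3 + 3·4^2 + 3·4 + 3 ↦ 3·5^3 + 3·5^2 + 3·5 + 3|_5 = 468 ⇒ 467
(3) 467|_5 = 3·5^3 + 3·5^2 + 3·5 + 2 ↦ 3·6^3 + 3·6^2 + 3·6 + 2|_6 = 776 ⇒ 775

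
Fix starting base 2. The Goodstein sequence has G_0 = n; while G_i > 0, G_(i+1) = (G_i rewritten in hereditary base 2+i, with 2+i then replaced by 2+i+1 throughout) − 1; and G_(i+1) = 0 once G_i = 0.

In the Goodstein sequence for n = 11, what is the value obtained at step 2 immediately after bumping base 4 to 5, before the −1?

15628

step 0: 11 = 2^(2 + 1) + 2 + 1; sub 3 for 2: 3^(3 + 1) + 3 + 1; = 85; G_1 = 85−1 = 84
step 1: 84 = 3^(3 + 1) + 3; sub 4 for 3: 4^(4 + 1) + 4; = 1028; G_2 = 1028−1 = 1027
step 2: 1027 = 4^(4 + 1) + 3; sub 5 for 4: 5^(5 + 1) + 3; = 15628; G_3 = 15628−1 = 15627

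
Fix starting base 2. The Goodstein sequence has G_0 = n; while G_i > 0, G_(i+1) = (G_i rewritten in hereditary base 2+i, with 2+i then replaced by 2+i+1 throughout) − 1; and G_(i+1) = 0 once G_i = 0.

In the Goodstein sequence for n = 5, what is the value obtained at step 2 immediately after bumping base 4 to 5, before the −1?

468

step 0: 5 = 2^2 + 1; sub 3 for 2: 3^3 + 1; = 28; G_1 = 28−1 = 27
step 1: 27 = 3^3; sub 4 for 3: 4^4; = 256; G_2 = 256−1 = 255
step 2: 255 = 3·4^3 + 3·4^2 + 3·4 + 3; sub 5 for 4: 3·5^3 + 3·5^2 + 3·5 + 3; = 468; G_3 = 468−1 = 467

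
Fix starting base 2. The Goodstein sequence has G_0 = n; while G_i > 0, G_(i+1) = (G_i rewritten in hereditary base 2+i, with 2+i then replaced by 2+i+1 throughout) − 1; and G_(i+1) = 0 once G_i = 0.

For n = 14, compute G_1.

G_0 = 14. HB_2(14) = 2^(2 + 1) + 2^2 + 2. Bump = 111. G_1 = 110.
G_1 = 110. HB_3(110) = 3^(3 + 1) + 3^3 + 2. Bump = 1282. G_2 = 1281.

110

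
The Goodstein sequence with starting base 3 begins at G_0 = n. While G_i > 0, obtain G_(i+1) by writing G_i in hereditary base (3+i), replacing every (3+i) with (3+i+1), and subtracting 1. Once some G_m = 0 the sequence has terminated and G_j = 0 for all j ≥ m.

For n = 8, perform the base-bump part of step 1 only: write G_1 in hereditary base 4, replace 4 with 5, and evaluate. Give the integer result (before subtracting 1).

step 0: 8 = 2·3 + 2; sub 4 for 3: 2·4 + 2; = 10; G_1 = 10−1 = 9
step 1: 9 = 2·4 + 1; sub 5 for 4: 2·5 + 1; = 11; G_2 = 11−1 = 10

11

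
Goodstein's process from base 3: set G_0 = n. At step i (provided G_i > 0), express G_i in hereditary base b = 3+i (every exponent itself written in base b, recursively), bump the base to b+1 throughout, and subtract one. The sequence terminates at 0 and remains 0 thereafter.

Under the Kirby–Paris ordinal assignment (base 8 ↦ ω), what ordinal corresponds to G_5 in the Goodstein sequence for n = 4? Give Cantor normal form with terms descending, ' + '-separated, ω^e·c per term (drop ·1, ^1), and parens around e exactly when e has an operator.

G_0=4  [base 3] 3 + 1  →[3↦4]→  4 + 1 = 5  −1 ⇒ G_1=4
G_1=4  [base 4] 4  →[4↦5]→  5 = 5  −1 ⇒ G_2=4
G_2=4  [base 5] 4  →[5↦6]→  4 = 4  −1 ⇒ G_3=3
G_3=3  [base 6] 3  →[6↦7]→  3 = 3  −1 ⇒ G_4=2
G_4=2  [base 7] 2  →[7↦8]→  2 = 2  −1 ⇒ G_5=1
G_5=1  [base 8] 1  →[8↦9]→  1 = 1  −1 ⇒ G_6=0

1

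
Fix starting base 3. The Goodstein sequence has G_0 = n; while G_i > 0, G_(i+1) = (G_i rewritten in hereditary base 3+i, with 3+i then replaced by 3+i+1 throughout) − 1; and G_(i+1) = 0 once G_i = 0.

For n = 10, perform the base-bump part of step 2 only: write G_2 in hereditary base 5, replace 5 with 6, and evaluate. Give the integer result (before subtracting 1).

28

(0) 10|_3 = 3^2 + 1 ↦ 4^2 + 1|_4 = 17 ⇒ 16
(1) 16|_4 = 4^2 ↦ 5^2|_5 = 25 ⇒ 24
(2) 24|_5 = 4·5 + 4 ↦ 4·6 + 4|_6 = 28 ⇒ 27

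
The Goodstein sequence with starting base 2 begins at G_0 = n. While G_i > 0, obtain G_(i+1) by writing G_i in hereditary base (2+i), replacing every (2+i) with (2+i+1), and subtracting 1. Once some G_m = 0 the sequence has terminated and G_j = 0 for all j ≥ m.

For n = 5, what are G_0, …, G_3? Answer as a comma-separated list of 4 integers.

5, 27, 255, 467

[0] 5 ≡ 2^2 + 1 (base 2). Lift 3: 28. −1: 27.
[1] 27 ≡ 3^3 (base 3). Lift 4: 256. −1: 255.
[2] 255 ≡ 3·4^3 + 3·4^2 + 3·4 + 3 (base 4). Lift 5: 468. −1: 467.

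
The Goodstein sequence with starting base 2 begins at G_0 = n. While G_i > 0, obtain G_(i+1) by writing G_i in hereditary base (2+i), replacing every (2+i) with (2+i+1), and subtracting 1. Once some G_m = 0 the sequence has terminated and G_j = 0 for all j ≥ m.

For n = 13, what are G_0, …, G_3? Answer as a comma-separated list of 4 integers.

(0) 13|_2 = 2^(2 + 1) + 2^2 + 1 ↦ 3^(3 + 1) + 3^3 + 1|_3 = 109 ⇒ 108
(1) 108|_3 = 3^(3 + 1) + 3^3 ↦ 4^(4 + 1) + 4^4|_4 = 1280 ⇒ 1279
(2) 1279|_4 = 4^(4 + 1) + 3·4^3 + 3·4^2 + 3·4 + 3 ↦ 5^(5 + 1) + 3·5^3 + 3·5^2 + 3·5 + 3|_5 = 16093 ⇒ 16092

13, 108, 1279, 16092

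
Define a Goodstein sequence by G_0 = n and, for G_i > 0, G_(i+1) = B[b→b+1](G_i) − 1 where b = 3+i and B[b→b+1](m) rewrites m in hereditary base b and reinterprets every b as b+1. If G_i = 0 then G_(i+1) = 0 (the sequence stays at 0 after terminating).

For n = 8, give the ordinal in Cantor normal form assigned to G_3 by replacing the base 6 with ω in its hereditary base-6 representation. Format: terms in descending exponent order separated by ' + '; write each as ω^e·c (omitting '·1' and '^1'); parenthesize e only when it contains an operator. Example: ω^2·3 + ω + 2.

ω + 5

[0] 8 ≡ 2·3 + 2 (base 3). Lift 4: 10. −1: 9.
[1] 9 ≡ 2·4 + 1 (base 4). Lift 5: 11. −1: 10.
[2] 10 ≡ 2·5 (base 5). Lift 6: 12. −1: 11.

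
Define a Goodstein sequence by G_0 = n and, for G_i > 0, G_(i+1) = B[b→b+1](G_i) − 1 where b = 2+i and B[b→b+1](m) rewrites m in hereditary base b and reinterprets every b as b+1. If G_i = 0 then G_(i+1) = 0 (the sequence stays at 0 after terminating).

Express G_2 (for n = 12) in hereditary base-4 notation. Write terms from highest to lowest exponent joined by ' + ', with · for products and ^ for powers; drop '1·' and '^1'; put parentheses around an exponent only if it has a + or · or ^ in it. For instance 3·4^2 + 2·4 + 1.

G_0=12  [base 2] 2^(2 + 1) + 2^2  →[2↦3]→  3^(3 + 1) + 3^3 = 108  −1 ⇒ G_1=107
G_1=107  [base 3] 3^(3 + 1) + 2·3^2 + 2·3 + 2  →[3↦4]→  4^(4 + 1) + 2·4^2 + 2·4 + 2 = 1066  −1 ⇒ G_2=1065

4^(4 + 1) + 2·4^2 + 2·4 + 1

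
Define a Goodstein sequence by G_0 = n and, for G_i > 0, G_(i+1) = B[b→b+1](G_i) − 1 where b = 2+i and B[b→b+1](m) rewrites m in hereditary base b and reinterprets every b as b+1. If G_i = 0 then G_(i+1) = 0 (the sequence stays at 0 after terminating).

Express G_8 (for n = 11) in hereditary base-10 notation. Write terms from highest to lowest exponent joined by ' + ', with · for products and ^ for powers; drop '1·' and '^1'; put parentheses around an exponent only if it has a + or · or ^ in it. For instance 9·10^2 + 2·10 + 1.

(0) 11|_2 = 2^(2 + 1) + 2 + 1 ↦ 3^(3 + 1) + 3 + 1|_3 = 85 ⇒ 84
(1) 84|_3 = 3^(3 + 1) + 3 ↦ 4^(4 + 1) + 4|_4 = 1028 ⇒ 1027
(2) 1027|_4 = 4^(4 + 1) + 3 ↦ 5^(5 + 1) + 3|_5 = 15628 ⇒ 15627
(3) 15627|_5 = 5^(5 + 1) + 2 ↦ 6^(6 + 1) + 2|_6 = 279938 ⇒ 279937
(4) 279937|_6 = 6^(6 + 1) + 1 ↦ 7^(7 + 1) + 1|_7 = 5764802 ⇒ 5764801
(5) 5764801|_7 = 7^(7 + 1) ↦ 8^(8 + 1)|_8 = 134217728 ⇒ 134217727
(6) 134217727|_8 = 7·8^8 + 7·8^7 + 7·8^6 + 7·8^5 + 7·8^4 + 7·8^3 + 7·8^2 + 7·8 + 7 ↦ 7·9^9 + 7·9^7 + 7·9^6 + 7·9^5 + 7·9^4 + 7·9^3 + 7·9^2 + 7·9 + 7|_9 = 2749609303 ⇒ 2749609302
(7) 2749609302|_9 = 7·9^9 + 7·9^7 + 7·9^6 + 7·9^5 + 7·9^4 + 7·9^3 + 7·9^2 + 7·9 + 6 ↦ 7·10^10 + 7·10^7 + 7·10^6 + 7·10^5 + 7·10^4 + 7·10^3 + 7·10^2 + 7·10 + 6|_10 = 70077777776 ⇒ 70077777775

7·10^10 + 7·10^7 + 7·10^6 + 7·10^5 + 7·10^4 + 7·10^3 + 7·10^2 + 7·10 + 5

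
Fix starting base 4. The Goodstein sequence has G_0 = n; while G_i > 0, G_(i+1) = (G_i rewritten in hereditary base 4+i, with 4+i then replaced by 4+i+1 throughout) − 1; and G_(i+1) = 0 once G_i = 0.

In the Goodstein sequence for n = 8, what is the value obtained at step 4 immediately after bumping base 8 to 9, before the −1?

base 4: 8 = 2·4; at 5: 2·5 = 10; next = 9
base 5: 9 = 5 + 4; at 6: 6 + 4 = 10; next = 9
base 6: 9 = 6 + 3; at 7: 7 + 3 = 10; next = 9
base 7: 9 = 7 + 2; at 8: 8 + 2 = 10; next = 9

10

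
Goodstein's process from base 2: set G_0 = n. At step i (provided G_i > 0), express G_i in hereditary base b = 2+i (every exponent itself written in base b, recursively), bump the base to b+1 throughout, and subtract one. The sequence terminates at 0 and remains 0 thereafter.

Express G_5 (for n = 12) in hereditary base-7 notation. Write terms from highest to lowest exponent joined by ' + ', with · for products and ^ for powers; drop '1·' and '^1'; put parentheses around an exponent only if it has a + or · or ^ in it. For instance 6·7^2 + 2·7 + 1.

7^(7 + 1) + 2·7^2 + 7 + 4

i=0: 12 = 2^(2 + 1) + 2^2 (b=2); 2→3: 3^(3 + 1) + 3^3 = 108; 108−1 = 107
i=1: 107 = 3^(3 + 1) + 2·3^2 + 2·3 + 2 (b=3); 3→4: 4^(4 + 1) + 2·4^2 + 2·4 + 2 = 1066; 1066−1 = 1065
i=2: 1065 = 4^(4 + 1) + 2·4^2 + 2·4 + 1 (b=4); 4→5: 5^(5 + 1) + 2·5^2 + 2·5 + 1 = 15686; 15686−1 = 15685
i=3: 15685 = 5^(5 + 1) + 2·5^2 + 2·5 (b=5); 5→6: 6^(6 + 1) + 2·6^2 + 2·6 = 280020; 280020−1 = 280019
i=4: 280019 = 6^(6 + 1) + 2·6^2 + 6 + 5 (b=6); 6→7: 7^(7 + 1) + 2·7^2 + 7 + 5 = 5764911; 5764911−1 = 5764910
i=5: 5764910 = 7^(7 + 1) + 2·7^2 + 7 + 4 (b=7); 7→8: 8^(8 + 1) + 2·8^2 + 8 + 4 = 134217868; 134217868−1 = 134217867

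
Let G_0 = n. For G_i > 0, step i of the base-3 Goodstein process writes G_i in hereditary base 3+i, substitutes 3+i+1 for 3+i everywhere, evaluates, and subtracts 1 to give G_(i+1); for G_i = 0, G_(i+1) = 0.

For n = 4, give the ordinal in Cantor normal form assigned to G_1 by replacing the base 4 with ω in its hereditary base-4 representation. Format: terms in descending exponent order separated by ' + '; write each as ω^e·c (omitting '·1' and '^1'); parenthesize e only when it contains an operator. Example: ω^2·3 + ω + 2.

ω

G_0=4  [base 3] 3 + 1  →[3↦4]→  4 + 1 = 5  −1 ⇒ G_1=4
G_1=4  [base 4] 4  →[4↦5]→  5 = 5  −1 ⇒ G_2=4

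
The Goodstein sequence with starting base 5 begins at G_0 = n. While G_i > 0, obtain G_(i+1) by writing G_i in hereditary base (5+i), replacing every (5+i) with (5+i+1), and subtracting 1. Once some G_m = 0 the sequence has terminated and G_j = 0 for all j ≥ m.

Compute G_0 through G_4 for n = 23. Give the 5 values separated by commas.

step 0: 23 = 4·5 + 3; sub 6 for 5: 4·6 + 3; = 27; G_1 = 27−1 = 26
step 1: 26 = 4·6 + 2; sub 7 for 6: 4·7 + 2; = 30; G_2 = 30−1 = 29
step 2: 29 = 4·7 + 1; sub 8 for 7: 4·8 + 1; = 33; G_3 = 33−1 = 32
step 3: 32 = 4·8; sub 9 for 8: 4·9; = 36; G_4 = 36−1 = 35

23, 26, 29, 32, 35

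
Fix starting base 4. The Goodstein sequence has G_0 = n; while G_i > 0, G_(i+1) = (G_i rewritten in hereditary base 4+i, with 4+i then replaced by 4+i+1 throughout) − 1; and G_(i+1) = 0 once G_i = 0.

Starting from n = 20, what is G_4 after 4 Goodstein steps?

65

20 —HB4→ 4^2 + 4 —bump→ 5^2 + 5 = 30 —(−1)→ 29
29 —HB5→ 5^2 + 4 —bump→ 6^2 + 4 = 40 —(−1)→ 39
39 —HB6→ 6^2 + 3 —bump→ 7^2 + 3 = 52 —(−1)→ 51
51 —HB7→ 7^2 + 2 —bump→ 8^2 + 2 = 66 —(−1)→ 65
65 —HB8→ 8^2 + 1 —bump→ 9^2 + 1 = 82 —(−1)→ 81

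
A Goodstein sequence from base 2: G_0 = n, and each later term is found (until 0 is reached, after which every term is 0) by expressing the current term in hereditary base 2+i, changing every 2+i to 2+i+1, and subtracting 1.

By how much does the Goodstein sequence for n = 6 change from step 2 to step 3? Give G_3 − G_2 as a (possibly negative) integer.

(0) 6|_2 = 2^2 + 2 ↦ 3^3 + 3|_3 = 30 ⇒ 29
(1) 29|_3 = 3^3 + 2 ↦ 4^4 + 2|_4 = 258 ⇒ 257
(2) 257|_4 = 4^4 + 1 ↦ 5^5 + 1|_5 = 3126 ⇒ 3125

2868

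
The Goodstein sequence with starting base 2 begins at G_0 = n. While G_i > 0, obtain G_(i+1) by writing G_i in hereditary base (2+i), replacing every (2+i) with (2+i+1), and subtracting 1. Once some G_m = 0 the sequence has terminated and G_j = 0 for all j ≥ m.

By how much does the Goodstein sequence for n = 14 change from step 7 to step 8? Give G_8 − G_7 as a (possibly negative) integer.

base 2: 14 = 2^(2 + 1) + 2^2 + 2; at 3: 3^(3 + 1) + 3^3 + 3 = 111; next = 110
base 3: 110 = 3^(3 + 1) + 3^3 + 2; at 4: 4^(4 + 1) + 4^4 + 2 = 1282; next = 1281
base 4: 1281 = 4^(4 + 1) + 4^4 + 1; at 5: 5^(5 + 1) + 5^5 + 1 = 18751; next = 18750
base 5: 18750 = 5^(5 + 1) + 5^5; at 6: 6^(6 + 1) + 6^6 = 326592; next = 326591
base 6: 326591 = 6^(6 + 1) + 5·6^5 + 5·6^4 + 5·6^3 + 5·6^2 + 5·6 + 5; at 7: 7^(7 + 1) + 5·7^5 + 5·7^4 + 5·7^3 + 5·7^2 + 5·7 + 5 = 5862841; next = 5862840
base 7: 5862840 = 7^(7 + 1) + 5·7^5 + 5·7^4 + 5·7^3 + 5·7^2 + 5·7 + 4; at 8: 8^(8 + 1) + 5·8^5 + 5·8^4 + 5·8^3 + 5·8^2 + 5·8 + 4 = 134404972; next = 134404971
base 8: 134404971 = 8^(8 + 1) + 5·8^5 + 5·8^4 + 5·8^3 + 5·8^2 + 5·8 + 3; at 9: 9^(9 + 1) + 5·9^5 + 5·9^4 + 5·9^3 + 5·9^2 + 5·9 + 3 = 3487116549; next = 3487116548
base 9: 3487116548 = 9^(9 + 1) + 5·9^5 + 5·9^4 + 5·9^3 + 5·9^2 + 5·9 + 2; at 10: 10^(10 + 1) + 5·10^5 + 5·10^4 + 5·10^3 + 5·10^2 + 5·10 + 2 = 100000555552; next = 100000555551

96513439003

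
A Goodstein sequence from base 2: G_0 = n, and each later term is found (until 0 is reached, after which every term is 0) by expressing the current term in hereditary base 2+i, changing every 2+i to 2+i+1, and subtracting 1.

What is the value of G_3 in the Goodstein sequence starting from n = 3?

base 2: 3 = 2 + 1; at 3: 3 + 1 = 4; next = 3
base 3: 3 = 3; at 4: 4 = 4; next = 3
base 4: 3 = 3; at 5: 3 = 3; next = 2
base 5: 2 = 2; at 6: 2 = 2; next = 1

2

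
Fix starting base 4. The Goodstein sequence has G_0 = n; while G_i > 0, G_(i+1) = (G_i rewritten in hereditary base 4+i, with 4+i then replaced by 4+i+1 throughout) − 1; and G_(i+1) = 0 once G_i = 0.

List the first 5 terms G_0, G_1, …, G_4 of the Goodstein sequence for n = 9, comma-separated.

9, 10, 11, 11, 11

9 —HB4→ 2·4 + 1 —bump→ 2·5 + 1 = 11 —(−1)→ 10
10 —HB5→ 2·5 —bump→ 2·6 = 12 —(−1)→ 11
11 —HB6→ 6 + 5 —bump→ 7 + 5 = 12 —(−1)→ 11
11 —HB7→ 7 + 4 —bump→ 8 + 4 = 12 —(−1)→ 11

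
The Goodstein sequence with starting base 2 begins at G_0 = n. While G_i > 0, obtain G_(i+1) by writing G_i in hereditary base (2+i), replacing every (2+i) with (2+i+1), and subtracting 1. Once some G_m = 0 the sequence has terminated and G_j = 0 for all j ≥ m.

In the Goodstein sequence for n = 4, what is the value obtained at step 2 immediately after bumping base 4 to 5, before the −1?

i=0: 4 = 2^2 (b=2); 2→3: 3^3 = 27; 27−1 = 26
i=1: 26 = 2·3^2 + 2·3 + 2 (b=3); 3→4: 2·4^2 + 2·4 + 2 = 42; 42−1 = 41
i=2: 41 = 2·4^2 + 2·4 + 1 (b=4); 4→5: 2·5^2 + 2·5 + 1 = 61; 61−1 = 60

61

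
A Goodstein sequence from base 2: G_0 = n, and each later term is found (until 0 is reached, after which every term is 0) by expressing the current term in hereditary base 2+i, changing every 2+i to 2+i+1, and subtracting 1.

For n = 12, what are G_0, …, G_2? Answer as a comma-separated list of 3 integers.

G_0 = 12. HB_2(12) = 2^(2 + 1) + 2^2. Bump = 108. G_1 = 107.
G_1 = 107. HB_3(107) = 3^(3 + 1) + 2·3^2 + 2·3 + 2. Bump = 1066. G_2 = 1065.

12, 107, 1065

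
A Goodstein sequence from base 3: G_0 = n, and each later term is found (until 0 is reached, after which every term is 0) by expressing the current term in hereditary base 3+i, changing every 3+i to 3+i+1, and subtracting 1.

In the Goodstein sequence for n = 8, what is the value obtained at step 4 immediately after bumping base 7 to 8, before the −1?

12

i=0: 8 = 2·3 + 2 (b=3); 3→4: 2·4 + 2 = 10; 10−1 = 9
i=1: 9 = 2·4 + 1 (b=4); 4→5: 2·5 + 1 = 11; 11−1 = 10
i=2: 10 = 2·5 (b=5); 5→6: 2·6 = 12; 12−1 = 11
i=3: 11 = 6 + 5 (b=6); 6→7: 7 + 5 = 12; 12−1 = 11
i=4: 11 = 7 + 4 (b=7); 7→8: 8 + 4 = 12; 12−1 = 11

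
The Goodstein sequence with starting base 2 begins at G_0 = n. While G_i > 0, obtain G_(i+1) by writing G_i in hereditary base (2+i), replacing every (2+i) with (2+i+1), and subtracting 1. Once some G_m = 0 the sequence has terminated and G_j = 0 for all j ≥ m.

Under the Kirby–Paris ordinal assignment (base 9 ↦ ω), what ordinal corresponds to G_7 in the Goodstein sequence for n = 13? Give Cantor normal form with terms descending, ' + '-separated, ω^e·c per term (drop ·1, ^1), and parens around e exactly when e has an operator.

ω^(ω + 1) + ω^3·3 + ω^2·3 + ω·2 + 6

(0) 13|_2 = 2^(2 + 1) + 2^2 + 1 ↦ 3^(3 + 1) + 3^3 + 1|_3 = 109 ⇒ 108
(1) 108|_3 = 3^(3 + 1) + 3^3 ↦ 4^(4 + 1) + 4^4|_4 = 1280 ⇒ 1279
(2) 1279|_4 = 4^(4 + 1) + 3·4^3 + 3·4^2 + 3·4 + 3 ↦ 5^(5 + 1) + 3·5^3 + 3·5^2 + 3·5 + 3|_5 = 16093 ⇒ 16092
(3) 16092|_5 = 5^(5 + 1) + 3·5^3 + 3·5^2 + 3·5 + 2 ↦ 6^(6 + 1) + 3·6^3 + 3·6^2 + 3·6 + 2|_6 = 280712 ⇒ 280711
(4) 280711|_6 = 6^(6 + 1) + 3·6^3 + 3·6^2 + 3·6 + 1 ↦ 7^(7 + 1) + 3·7^3 + 3·7^2 + 3·7 + 1|_7 = 5765999 ⇒ 5765998
(5) 5765998|_7 = 7^(7 + 1) + 3·7^3 + 3·7^2 + 3·7 ↦ 8^(8 + 1) + 3·8^3 + 3·8^2 + 3·8|_8 = 134219480 ⇒ 134219479
(6) 134219479|_8 = 8^(8 + 1) + 3·8^3 + 3·8^2 + 2·8 + 7 ↦ 9^(9 + 1) + 3·9^3 + 3·9^2 + 2·9 + 7|_9 = 3486786856 ⇒ 3486786855
(7) 3486786855|_9 = 9^(9 + 1) + 3·9^3 + 3·9^2 + 2·9 + 6 ↦ 10^(10 + 1) + 3·10^3 + 3·10^2 + 2·10 + 6|_10 = 100000003326 ⇒ 100000003325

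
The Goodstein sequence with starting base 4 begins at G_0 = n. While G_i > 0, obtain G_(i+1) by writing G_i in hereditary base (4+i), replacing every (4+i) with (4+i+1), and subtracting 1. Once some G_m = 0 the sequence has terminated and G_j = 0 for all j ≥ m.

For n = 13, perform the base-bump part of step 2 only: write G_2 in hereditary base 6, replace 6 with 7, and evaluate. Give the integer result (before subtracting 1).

13 —HB4→ 3·4 + 1 —bump→ 3·5 + 1 = 16 —(−1)→ 15
15 —HB5→ 3·5 —bump→ 3·6 = 18 —(−1)→ 17
17 —HB6→ 2·6 + 5 —bump→ 2·7 + 5 = 19 —(−1)→ 18

19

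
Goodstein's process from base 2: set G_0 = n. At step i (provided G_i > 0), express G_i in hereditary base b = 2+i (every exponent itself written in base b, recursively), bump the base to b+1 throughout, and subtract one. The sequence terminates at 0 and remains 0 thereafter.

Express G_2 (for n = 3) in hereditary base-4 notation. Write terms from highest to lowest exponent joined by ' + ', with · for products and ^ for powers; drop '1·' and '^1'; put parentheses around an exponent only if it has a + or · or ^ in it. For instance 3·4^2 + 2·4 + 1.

3

(0) 3|_2 = 2 + 1 ↦ 3 + 1|_3 = 4 ⇒ 3
(1) 3|_3 = 3 ↦ 4|_4 = 4 ⇒ 3
(2) 3|_4 = 3 ↦ 3|_5 = 3 ⇒ 2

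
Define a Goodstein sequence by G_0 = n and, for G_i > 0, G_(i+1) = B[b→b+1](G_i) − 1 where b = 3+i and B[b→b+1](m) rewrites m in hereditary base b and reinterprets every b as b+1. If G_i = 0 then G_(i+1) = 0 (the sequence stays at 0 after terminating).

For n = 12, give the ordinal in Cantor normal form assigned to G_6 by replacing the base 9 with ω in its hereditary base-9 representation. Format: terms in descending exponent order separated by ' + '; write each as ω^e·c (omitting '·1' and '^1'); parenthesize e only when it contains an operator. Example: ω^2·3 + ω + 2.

[0] 12 ≡ 3^2 + 3 (base 3). Lift 4: 20. −1: 19.
[1] 19 ≡ 4^2 + 3 (base 4). Lift 5: 28. −1: 27.
[2] 27 ≡ 5^2 + 2 (base 5). Lift 6: 38. −1: 37.
[3] 37 ≡ 6^2 + 1 (base 6). Lift 7: 50. −1: 49.
[4] 49 ≡ 7^2 (base 7). Lift 8: 64. −1: 63.
[5] 63 ≡ 7·8 + 7 (base 8). Lift 9: 70. −1: 69.
[6] 69 ≡ 7·9 + 6 (base 9). Lift 10: 76. −1: 75.

ω·7 + 6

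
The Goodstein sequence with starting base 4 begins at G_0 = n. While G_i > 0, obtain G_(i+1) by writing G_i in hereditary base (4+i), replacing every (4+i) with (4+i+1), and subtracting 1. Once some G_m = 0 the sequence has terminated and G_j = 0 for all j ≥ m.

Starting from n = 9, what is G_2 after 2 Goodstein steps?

11

G_0 = 9. HB_4(9) = 2·4 + 1. Bump = 11. G_1 = 10.
G_1 = 10. HB_5(10) = 2·5. Bump = 12. G_2 = 11.
G_2 = 11. HB_6(11) = 6 + 5. Bump = 12. G_3 = 11.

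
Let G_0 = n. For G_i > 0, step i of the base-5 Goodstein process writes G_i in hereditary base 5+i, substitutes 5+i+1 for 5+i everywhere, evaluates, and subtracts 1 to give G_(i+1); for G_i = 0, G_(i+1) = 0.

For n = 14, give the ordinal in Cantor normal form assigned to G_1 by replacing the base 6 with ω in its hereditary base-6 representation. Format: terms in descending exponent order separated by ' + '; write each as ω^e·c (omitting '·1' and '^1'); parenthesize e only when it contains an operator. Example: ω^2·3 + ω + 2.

ω·2 + 3

base 5: 14 = 2·5 + 4; at 6: 2·6 + 4 = 16; next = 15
base 6: 15 = 2·6 + 3; at 7: 2·7 + 3 = 17; next = 16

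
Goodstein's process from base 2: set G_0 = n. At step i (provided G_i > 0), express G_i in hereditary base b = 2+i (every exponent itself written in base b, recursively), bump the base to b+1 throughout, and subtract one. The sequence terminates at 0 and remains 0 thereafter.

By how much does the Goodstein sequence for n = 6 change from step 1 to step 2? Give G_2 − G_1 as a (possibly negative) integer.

228

step 0: 6 = 2^2 + 2; sub 3 for 2: 3^3 + 3; = 30; G_1 = 30−1 = 29
step 1: 29 = 3^3 + 2; sub 4 for 3: 4^4 + 2; = 258; G_2 = 258−1 = 257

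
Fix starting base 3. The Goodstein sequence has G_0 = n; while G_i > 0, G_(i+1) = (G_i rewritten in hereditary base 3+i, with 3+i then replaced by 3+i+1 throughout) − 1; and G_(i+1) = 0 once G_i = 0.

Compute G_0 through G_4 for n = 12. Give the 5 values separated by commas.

G_0 = 12. HB_3(12) = 3^2 + 3. Bump = 20. G_1 = 19.
G_1 = 19. HB_4(19) = 4^2 + 3. Bump = 28. G_2 = 27.
G_2 = 27. HB_5(27) = 5^2 + 2. Bump = 38. G_3 = 37.
G_3 = 37. HB_6(37) = 6^2 + 1. Bump = 50. G_4 = 49.

12, 19, 27, 37, 49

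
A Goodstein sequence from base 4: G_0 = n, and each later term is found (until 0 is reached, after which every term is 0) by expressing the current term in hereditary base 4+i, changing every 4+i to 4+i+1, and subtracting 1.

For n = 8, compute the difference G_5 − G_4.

G_0=8  [base 4] 2·4  →[4↦5]→  2·5 = 10  −1 ⇒ G_1=9
G_1=9  [base 5] 5 + 4  →[5↦6]→  6 + 4 = 10  −1 ⇒ G_2=9
G_2=9  [base 6] 6 + 3  →[6↦7]→  7 + 3 = 10  −1 ⇒ G_3=9
G_3=9  [base 7] 7 + 2  →[7↦8]→  8 + 2 = 10  −1 ⇒ G_4=9
G_4=9  [base 8] 8 + 1  →[8↦9]→  9 + 1 = 10  −1 ⇒ G_5=9

0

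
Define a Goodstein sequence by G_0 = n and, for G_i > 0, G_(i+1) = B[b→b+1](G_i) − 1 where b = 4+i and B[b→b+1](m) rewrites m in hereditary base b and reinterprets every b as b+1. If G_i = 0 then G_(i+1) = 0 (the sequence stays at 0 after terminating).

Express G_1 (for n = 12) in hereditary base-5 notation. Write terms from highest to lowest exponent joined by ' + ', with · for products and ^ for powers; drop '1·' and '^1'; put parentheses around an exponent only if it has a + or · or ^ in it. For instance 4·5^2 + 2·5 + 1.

2·5 + 4

G_0 = 12. HB_4(12) = 3·4. Bump = 15. G_1 = 14.
G_1 = 14. HB_5(14) = 2·5 + 4. Bump = 16. G_2 = 15.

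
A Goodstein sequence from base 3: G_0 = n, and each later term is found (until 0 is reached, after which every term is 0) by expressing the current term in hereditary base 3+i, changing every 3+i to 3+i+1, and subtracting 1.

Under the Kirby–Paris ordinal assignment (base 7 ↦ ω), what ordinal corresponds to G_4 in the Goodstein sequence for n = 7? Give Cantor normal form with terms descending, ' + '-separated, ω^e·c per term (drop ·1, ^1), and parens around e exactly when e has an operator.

ω + 2

(0) 7|_3 = 2·3 + 1 ↦ 2·4 + 1|_4 = 9 ⇒ 8
(1) 8|_4 = 2·4 ↦ 2·5|_5 = 10 ⇒ 9
(2) 9|_5 = 5 + 4 ↦ 6 + 4|_6 = 10 ⇒ 9
(3) 9|_6 = 6 + 3 ↦ 7 + 3|_7 = 10 ⇒ 9
(4) 9|_7 = 7 + 2 ↦ 8 + 2|_8 = 10 ⇒ 9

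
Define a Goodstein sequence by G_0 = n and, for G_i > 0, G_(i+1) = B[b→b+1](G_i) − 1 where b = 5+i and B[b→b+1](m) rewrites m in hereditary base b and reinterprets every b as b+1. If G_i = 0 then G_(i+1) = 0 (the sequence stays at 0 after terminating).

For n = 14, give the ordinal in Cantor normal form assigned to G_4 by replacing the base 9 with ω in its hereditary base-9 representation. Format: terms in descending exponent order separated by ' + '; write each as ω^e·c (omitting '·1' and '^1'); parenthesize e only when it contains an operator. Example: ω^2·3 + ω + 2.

(0) 14|_5 = 2·5 + 4 ↦ 2·6 + 4|_6 = 16 ⇒ 15
(1) 15|_6 = 2·6 + 3 ↦ 2·7 + 3|_7 = 17 ⇒ 16
(2) 16|_7 = 2·7 + 2 ↦ 2·8 + 2|_8 = 18 ⇒ 17
(3) 17|_8 = 2·8 + 1 ↦ 2·9 + 1|_9 = 19 ⇒ 18
(4) 18|_9 = 2·9 ↦ 2·10|_10 = 20 ⇒ 19

ω·2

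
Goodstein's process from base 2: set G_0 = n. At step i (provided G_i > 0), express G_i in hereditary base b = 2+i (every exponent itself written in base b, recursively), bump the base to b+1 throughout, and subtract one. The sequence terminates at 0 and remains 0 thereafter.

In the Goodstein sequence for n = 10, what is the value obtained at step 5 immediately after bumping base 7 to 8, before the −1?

base 2: 10 = 2^(2 + 1) + 2; at 3: 3^(3 + 1) + 3 = 84; next = 83
base 3: 83 = 3^(3 + 1) + 2; at 4: 4^(4 + 1) + 2 = 1026; next = 1025
base 4: 1025 = 4^(4 + 1) + 1; at 5: 5^(5 + 1) + 1 = 15626; next = 15625
base 5: 15625 = 5^(5 + 1); at 6: 6^(6 + 1) = 279936; next = 279935
base 6: 279935 = 5·6^6 + 5·6^5 + 5·6^4 + 5·6^3 + 5·6^2 + 5·6 + 5; at 7: 5·7^7 + 5·7^5 + 5·7^4 + 5·7^3 + 5·7^2 + 5·7 + 5 = 4215755; next = 4215754
base 7: 4215754 = 5·7^7 + 5·7^5 + 5·7^4 + 5·7^3 + 5·7^2 + 5·7 + 4; at 8: 5·8^8 + 5·8^5 + 5·8^4 + 5·8^3 + 5·8^2 + 5·8 + 4 = 84073324; next = 84073323

84073324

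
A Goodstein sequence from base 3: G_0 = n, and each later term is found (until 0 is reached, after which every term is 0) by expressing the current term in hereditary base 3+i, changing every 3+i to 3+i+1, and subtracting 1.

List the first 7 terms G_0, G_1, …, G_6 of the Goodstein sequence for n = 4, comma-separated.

4, 4, 4, 3, 2, 1, 0

[0] 4 ≡ 3 + 1 (base 3). Lift 4: 5. −1: 4.
[1] 4 ≡ 4 (base 4). Lift 5: 5. −1: 4.
[2] 4 ≡ 4 (base 5). Lift 6: 4. −1: 3.
[3] 3 ≡ 3 (base 6). Lift 7: 3. −1: 2.
[4] 2 ≡ 2 (base 7). Lift 8: 2. −1: 1.
[5] 1 ≡ 1 (base 8). Lift 9: 1. −1: 0.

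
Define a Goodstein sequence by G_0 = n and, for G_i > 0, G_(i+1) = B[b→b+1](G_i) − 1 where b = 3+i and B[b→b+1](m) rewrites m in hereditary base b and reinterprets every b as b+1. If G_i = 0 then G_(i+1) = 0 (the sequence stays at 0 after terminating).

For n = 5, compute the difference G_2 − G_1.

0

5 —HB3→ 3 + 2 —bump→ 4 + 2 = 6 —(−1)→ 5
5 —HB4→ 4 + 1 —bump→ 5 + 1 = 6 —(−1)→ 5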